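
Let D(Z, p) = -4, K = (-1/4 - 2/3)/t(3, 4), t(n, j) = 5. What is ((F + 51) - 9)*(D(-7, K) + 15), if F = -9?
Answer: 363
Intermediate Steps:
K = -11/60 (K = (-1/4 - 2/3)/5 = (-1*¼ - 2*⅓)*(⅕) = (-¼ - ⅔)*(⅕) = -11/12*⅕ = -11/60 ≈ -0.18333)
((F + 51) - 9)*(D(-7, K) + 15) = ((-9 + 51) - 9)*(-4 + 15) = (42 - 9)*11 = 33*11 = 363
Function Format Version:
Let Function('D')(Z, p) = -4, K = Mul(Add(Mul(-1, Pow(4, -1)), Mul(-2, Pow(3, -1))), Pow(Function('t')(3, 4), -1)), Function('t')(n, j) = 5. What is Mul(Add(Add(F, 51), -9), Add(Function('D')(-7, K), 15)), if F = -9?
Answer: 363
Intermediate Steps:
K = Rational(-11, 60) (K = Mul(Add(Mul(-1, Pow(4, -1)), Mul(-2, Pow(3, -1))), Pow(5, -1)) = Mul(Add(Mul(-1, Rational(1, 4)), Mul(-2, Rational(1, 3))), Rational(1, 5)) = Mul(Add(Rational(-1, 4), Rational(-2, 3)), Rational(1, 5)) = Mul(Rational(-11, 12), Rational(1, 5)) = Rational(-11, 60) ≈ -0.18333)
Mul(Add(Add(F, 51), -9), Add(Function('D')(-7, K), 15)) = Mul(Add(Add(-9, 51), -9), Add(-4, 15)) = Mul(Add(42, -9), 11) = Mul(33, 11) = 363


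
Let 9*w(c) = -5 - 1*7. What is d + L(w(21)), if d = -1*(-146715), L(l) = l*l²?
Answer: 3961241/27 ≈ 1.4671e+5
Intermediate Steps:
w(c) = -4/3 (w(c) = (-5 - 1*7)/9 = (-5 - 7)/9 = (⅑)*(-12) = -4/3)
L(l) = l³
d = 146715
d + L(w(21)) = 146715 + (-4/3)³ = 146715 - 64/27 = 3961241/27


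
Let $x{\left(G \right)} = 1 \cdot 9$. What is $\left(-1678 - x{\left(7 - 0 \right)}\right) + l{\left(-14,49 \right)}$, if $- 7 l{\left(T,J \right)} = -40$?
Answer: $- \frac{11769}{7} \approx -1681.3$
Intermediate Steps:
$l{\left(T,J \right)} = \frac{40}{7}$ ($l{\left(T,J \right)} = \left(- \frac{1}{7}\right) \left(-40\right) = \frac{40}{7}$)
$x{\left(G \right)} = 9$
$\left(-1678 - x{\left(7 - 0 \right)}\right) + l{\left(-14,49 \right)} = \left(-1678 - 9\right) + \frac{40}{7} = -1687 + \frac{40}{7} = - \frac{11769}{7}$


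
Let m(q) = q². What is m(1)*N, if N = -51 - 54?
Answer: -105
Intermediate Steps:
N = -105
m(1)*N = 1²*(-105) = 1*(-105) = -105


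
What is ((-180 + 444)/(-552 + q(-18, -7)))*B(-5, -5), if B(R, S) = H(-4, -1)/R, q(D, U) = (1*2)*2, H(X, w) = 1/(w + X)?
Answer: -66/3425 ≈ -0.019270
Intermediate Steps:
H(X, w) = 1/(X + w)
q(D, U) = 4 (q(D, U) = 2*2 = 4)
B(R, S) = -1/(5*R) (B(R, S) = 1/((-4 - 1)*R) = 1/((-5)*R) = -1/(5*R))
((-180 + 444)/(-552 + q(-18, -7)))*B(-5, -5) = ((-180 + 444)/(-552 + 4))*(-1/5/(-5)) = (264/(-548))*(-1/5*(-1/5)) = (264*(-1/548))*(1/25) = -66/137*1/25 = -66/3425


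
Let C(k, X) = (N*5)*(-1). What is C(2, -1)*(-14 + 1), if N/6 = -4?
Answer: -1560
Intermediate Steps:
N = -24 (N = 6*(-4) = -24)
C(k, X) = 120 (C(k, X) = -24*5*(-1) = -120*(-1) = 120)
C(2, -1)*(-14 + 1) = 120*(-14 + 1) = 120*(-13) = -1560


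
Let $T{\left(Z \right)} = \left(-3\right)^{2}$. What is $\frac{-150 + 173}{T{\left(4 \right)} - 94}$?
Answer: $- \frac{23}{85} \approx -0.27059$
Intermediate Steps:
$T{\left(Z \right)} = 9$
$\frac{-150 + 173}{T{\left(4 \right)} - 94} = \frac{-150 + 173}{9 - 94} = \frac{23}{-85} = 23 \left(- \frac{1}{85}\right) = - \frac{23}{85}$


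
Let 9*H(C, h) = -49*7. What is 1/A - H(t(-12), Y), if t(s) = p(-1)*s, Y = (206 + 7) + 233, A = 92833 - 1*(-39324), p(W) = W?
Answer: 45329860/1189413 ≈ 38.111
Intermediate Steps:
A = 132157 (A = 92833 + 39324 = 132157)
Y = 446 (Y = 213 + 233 = 446)
t(s) = -s
H(C, h) = -343/9 (H(C, h) = (-49*7)/9 = (⅑)*(-343) = -343/9)
1/A - H(t(-12), Y) = 1/132157 - 1*(-343/9) = 1/132157 + 343/9 = 45329860/1189413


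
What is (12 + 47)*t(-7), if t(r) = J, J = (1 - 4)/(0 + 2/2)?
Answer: -177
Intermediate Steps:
J = -3 (J = -3/(0 + 2*(½)) = -3/(0 + 1) = -3/1 = -3*1 = -3)
t(r) = -3
(12 + 47)*t(-7) = (12 + 47)*(-3) = 59*(-3) = -177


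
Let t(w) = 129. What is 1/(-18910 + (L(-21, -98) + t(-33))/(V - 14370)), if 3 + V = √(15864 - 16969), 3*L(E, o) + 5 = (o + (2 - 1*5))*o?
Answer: -1757950702389/33243266892928970 + 771*I*√1105/16621633446464485 ≈ -5.2881e-5 + 1.5419e-12*I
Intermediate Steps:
L(E, o) = -5/3 + o*(-3 + o)/3 (L(E, o) = -5/3 + ((o + (2 - 1*5))*o)/3 = -5/3 + ((o + (2 - 5))*o)/3 = -5/3 + ((o - 3)*o)/3 = -5/3 + ((-3 + o)*o)/3 = -5/3 + (o*(-3 + o))/3 = -5/3 + o*(-3 + o)/3)
V = -3 + I*√1105 (V = -3 + √(15864 - 16969) = -3 + √(-1105) = -3 + I*√1105 ≈ -3.0 + 33.242*I)
1/(-18910 + (L(-21, -98) + t(-33))/(V - 14370)) = 1/(-18910 + ((-5/3 - 1*(-98) + (⅓)*(-98)²) + 129)/((-3 + I*√1105) - 14370)) = 1/(-18910 + ((-5/3 + 98 + (⅓)*9604) + 129)/(-14373 + I*√1105)) = 1/(-18910 + ((-5/3 + 98 + 9604/3) + 129)/(-14373 + I*√1105)) = 1/(-18910 + (9893/3 + 129)/(-14373 + I*√1105)) = 1/(-18910 + 10280/(3*(-14373 + I*√1105)))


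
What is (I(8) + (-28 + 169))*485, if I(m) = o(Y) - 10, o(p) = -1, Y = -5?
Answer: 63050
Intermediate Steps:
I(m) = -11 (I(m) = -1 - 10 = -11)
(I(8) + (-28 + 169))*485 = (-11 + (-28 + 169))*485 = (-11 + 141)*485 = 130*485 = 63050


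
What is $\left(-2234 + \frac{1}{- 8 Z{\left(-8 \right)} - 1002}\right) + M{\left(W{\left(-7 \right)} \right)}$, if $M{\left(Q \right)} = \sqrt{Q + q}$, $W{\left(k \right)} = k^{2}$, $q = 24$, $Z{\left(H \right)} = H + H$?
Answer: $- \frac{1952517}{874} + \sqrt{73} \approx -2225.5$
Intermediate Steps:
$Z{\left(H \right)} = 2 H$
$M{\left(Q \right)} = \sqrt{24 + Q}$ ($M{\left(Q \right)} = \sqrt{Q + 24} = \sqrt{24 + Q}$)
$\left(-2234 + \frac{1}{- 8 Z{\left(-8 \right)} - 1002}\right) + M{\left(W{\left(-7 \right)} \right)} = \left(-2234 + \frac{1}{- 8 \cdot 2 \left(-8\right) - 1002}\right) + \sqrt{24 + \left(-7\right)^{2}} = \left(-2234 + \frac{1}{\left(-8\right) \left(-16\right) - 1002}\right) + \sqrt{24 + 49} = \left(-2234 + \frac{1}{128 - 1002}\right) + \sqrt{73} = \left(-2234 + \frac{1}{-874}\right) + \sqrt{73} = \left(-2234 - \frac{1}{874}\right) + \sqrt{73} = - \frac{1952517}{874} + \sqrt{73}$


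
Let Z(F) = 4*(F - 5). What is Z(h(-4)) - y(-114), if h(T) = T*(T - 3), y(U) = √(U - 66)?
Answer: 92 - 6*I*√5 ≈ 92.0 - 13.416*I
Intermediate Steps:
y(U) = √(-66 + U)
h(T) = T*(-3 + T)
Z(F) = -20 + 4*F (Z(F) = 4*(-5 + F) = -20 + 4*F)
Z(h(-4)) - y(-114) = (-20 + 4*(-4*(-3 - 4))) - √(-66 - 114) = (-20 + 4*(-4*(-7))) - √(-180) = (-20 + 4*28) - 6*I*√5 = (-20 + 112) - 6*I*√5 = 92 - 6*I*√5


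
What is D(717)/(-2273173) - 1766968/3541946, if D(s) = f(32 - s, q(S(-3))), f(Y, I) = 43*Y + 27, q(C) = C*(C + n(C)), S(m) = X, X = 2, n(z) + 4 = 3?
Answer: -279456540184/575104001047 ≈ -0.48592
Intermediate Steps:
n(z) = -1 (n(z) = -4 + 3 = -1)
S(m) = 2
q(C) = C*(-1 + C) (q(C) = C*(C - 1) = C*(-1 + C))
f(Y, I) = 27 + 43*Y
D(s) = 1403 - 43*s (D(s) = 27 + 43*(32 - s) = 27 + (1376 - 43*s) = 1403 - 43*s)
D(717)/(-2273173) - 1766968/3541946 = (1403 - 43*717)/(-2273173) - 1766968/3541946 = (1403 - 30831)*(-1/2273173) - 1766968*1/3541946 = -29428*(-1/2273173) - 883484/1770973 = 4204/324739 - 883484/1770973 = -279456540184/575104001047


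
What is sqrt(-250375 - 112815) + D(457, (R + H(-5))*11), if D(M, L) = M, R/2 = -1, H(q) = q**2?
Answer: 457 + I*sqrt(363190) ≈ 457.0 + 602.65*I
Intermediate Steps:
R = -2 (R = 2*(-1) = -2)
sqrt(-250375 - 112815) + D(457, (R + H(-5))*11) = sqrt(-250375 - 112815) + 457 = sqrt(-363190) + 457 = I*sqrt(363190) + 457 = 457 + I*sqrt(363190)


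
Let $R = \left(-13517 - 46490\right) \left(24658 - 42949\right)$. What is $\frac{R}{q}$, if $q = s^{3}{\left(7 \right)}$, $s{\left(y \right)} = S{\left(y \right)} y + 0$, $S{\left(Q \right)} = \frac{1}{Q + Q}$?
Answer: $8780704296$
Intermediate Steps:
$S{\left(Q \right)} = \frac{1}{2 Q}$
$s{\left(y \right)} = \frac{1}{2}$ ($s{\left(y \right)} = \frac{1}{2 y} y + 0 = \frac{1}{2} + 0 = \frac{1}{2}$)
$R = 1097588037$ ($R = \left(-60007\right) \left(-18291\right) = 1097588037$)
$q = \frac{1}{8}$ ($q = \left(\frac{1}{2}\right)^{3} = \frac{1}{8} \approx 0.125$)
$\frac{R}{q} = 1097588037 \frac{1}{\frac{1}{8}} = 1097588037 \cdot 8 = 8780704296$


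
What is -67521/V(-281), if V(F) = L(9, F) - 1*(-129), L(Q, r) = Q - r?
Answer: -67521/419 ≈ -161.15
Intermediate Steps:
V(F) = 138 - F (V(F) = (9 - F) - 1*(-129) = (9 - F) + 129 = 138 - F)
-67521/V(-281) = -67521/(138 - 1*(-281)) = -67521/(138 + 281) = -67521/419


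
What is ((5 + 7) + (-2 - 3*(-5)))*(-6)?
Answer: -150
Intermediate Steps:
((5 + 7) + (-2 - 3*(-5)))*(-6) = (12 + (-2 + 15))*(-6) = (12 + 13)*(-6) = 25*(-6) = -150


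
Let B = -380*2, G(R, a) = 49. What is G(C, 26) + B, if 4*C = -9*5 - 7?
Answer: -711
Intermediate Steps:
C = -13 (C = (-9*5 - 7)/4 = (-45 - 7)/4 = (1/4)*(-52) = -13)
B = -760
G(C, 26) + B = 49 - 760 = -711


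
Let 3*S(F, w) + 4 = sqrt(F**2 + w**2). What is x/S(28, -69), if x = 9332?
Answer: 37328/1843 + 9332*sqrt(5545)/1843 ≈ 397.31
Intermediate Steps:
S(F, w) = -4/3 + sqrt(F**2 + w**2)/3
x/S(28, -69) = 9332/(-4/3 + sqrt(28**2 + (-69)**2)/3) = 9332/(-4/3 + sqrt(784 + 4761)/3) = 9332/(-4/3 + sqrt(5545)/3)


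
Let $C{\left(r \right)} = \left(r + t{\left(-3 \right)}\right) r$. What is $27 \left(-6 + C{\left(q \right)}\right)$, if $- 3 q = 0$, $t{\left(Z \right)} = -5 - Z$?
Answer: $-162$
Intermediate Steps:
$q = 0$ ($q = \left(- \frac{1}{3}\right) 0 = 0$)
$C{\left(r \right)} = r \left(-2 + r\right)$ ($C{\left(r \right)} = \left(r - 2\right) r = \left(-2 + r\right) r = r \left(-2 + r\right)$)
$27 \left(-6 + C{\left(q \right)}\right) = 27 \left(-6 + 0 \left(-2 + 0\right)\right) = 27 \left(-6 + 0 \left(-2\right)\right) = 27 \left(-6 + 0\right) = 27 \left(-6\right) = -162$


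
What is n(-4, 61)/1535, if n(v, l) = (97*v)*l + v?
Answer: -23672/1535 ≈ -15.421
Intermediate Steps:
n(v, l) = v + 97*l*v (n(v, l) = 97*l*v + v = v + 97*l*v)
n(-4, 61)/1535 = -4*(1 + 97*61)/1535 = -4*(1 + 5917)*(1/1535) = -4*5918*(1/1535) = -23672*1/1535 = -23672/1535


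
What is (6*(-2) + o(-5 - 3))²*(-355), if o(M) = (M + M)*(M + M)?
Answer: -21135280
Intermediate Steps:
o(M) = 4*M² (o(M) = (2*M)*(2*M) = 4*M²)
(6*(-2) + o(-5 - 3))²*(-355) = (6*(-2) + 4*(-5 - 3)²)²*(-355) = (-12 + 4*(-8)²)²*(-355) = (-12 + 4*64)²*(-355) = (-12 + 256)²*(-355) = 244²*(-355) = 59536*(-355) = -21135280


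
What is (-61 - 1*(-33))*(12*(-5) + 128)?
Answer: -1904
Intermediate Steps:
(-61 - 1*(-33))*(12*(-5) + 128) = (-61 + 33)*(-60 + 128) = -28*68 = -1904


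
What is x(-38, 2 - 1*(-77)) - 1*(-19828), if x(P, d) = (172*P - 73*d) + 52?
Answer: 7577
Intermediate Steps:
x(P, d) = 52 - 73*d + 172*P (x(P, d) = (-73*d + 172*P) + 52 = 52 - 73*d + 172*P)
x(-38, 2 - 1*(-77)) - 1*(-19828) = (52 - 73*(2 - 1*(-77)) + 172*(-38)) - 1*(-19828) = (52 - 73*(2 + 77) - 6536) + 19828 = (52 - 73*79 - 6536) + 19828 = (52 - 5767 - 6536) + 19828 = -12251 + 19828 = 7577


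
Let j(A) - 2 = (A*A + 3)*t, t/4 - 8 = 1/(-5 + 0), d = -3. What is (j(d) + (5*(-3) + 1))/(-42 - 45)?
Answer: -604/145 ≈ -4.1655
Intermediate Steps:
t = 156/5 (t = 32 + 4/(-5 + 0) = 32 + 4/(-5) = 32 + 4*(-⅕) = 32 - ⅘ = 156/5 ≈ 31.200)
j(A) = 478/5 + 156*A²/5 (j(A) = 2 + (A*A + 3)*(156/5) = 2 + (A² + 3)*(156/5) = 2 + (3 + A²)*(156/5) = 2 + (468/5 + 156*A²/5) = 478/5 + 156*A²/5)
(j(d) + (5*(-3) + 1))/(-42 - 45) = ((478/5 + (156/5)*(-3)²) + (5*(-3) + 1))/(-42 - 45) = ((478/5 + (156/5)*9) + (-15 + 1))/(-87) = ((478/5 + 1404/5) - 14)*(-1/87) = (1882/5 - 14)*(-1/87) = (1812/5)*(-1/87) = -604/145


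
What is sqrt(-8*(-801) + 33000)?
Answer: 4*sqrt(2463) ≈ 198.51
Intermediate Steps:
sqrt(-8*(-801) + 33000) = sqrt(6408 + 33000) = sqrt(39408) = 4*sqrt(2463)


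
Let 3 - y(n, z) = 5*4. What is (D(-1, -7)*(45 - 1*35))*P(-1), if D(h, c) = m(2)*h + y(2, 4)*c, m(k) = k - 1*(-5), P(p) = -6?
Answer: -6720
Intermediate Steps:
y(n, z) = -17 (y(n, z) = 3 - 5*4 = 3 - 1*20 = 3 - 20 = -17)
m(k) = 5 + k (m(k) = k + 5 = 5 + k)
D(h, c) = -17*c + 7*h (D(h, c) = (5 + 2)*h - 17*c = 7*h - 17*c = -17*c + 7*h)
(D(-1, -7)*(45 - 1*35))*P(-1) = ((-17*(-7) + 7*(-1))*(45 - 1*35))*(-6) = ((119 - 7)*(45 - 35))*(-6) = (112*10)*(-6) = 1120*(-6) = -6720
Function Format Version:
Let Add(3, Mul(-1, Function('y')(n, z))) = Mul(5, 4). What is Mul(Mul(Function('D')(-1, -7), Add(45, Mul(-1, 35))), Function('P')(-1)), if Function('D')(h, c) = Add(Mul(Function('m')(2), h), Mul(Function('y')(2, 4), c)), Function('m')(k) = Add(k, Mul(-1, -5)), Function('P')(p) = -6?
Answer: -6720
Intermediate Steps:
Function('y')(n, z) = -17 (Function('y')(n, z) = Add(3, Mul(-1, Mul(5, 4))) = Add(3, Mul(-1, 20)) = Add(3, -20) = -17)
Function('m')(k) = Add(5, k) (Function('m')(k) = Add(k, 5) = Add(5, k))
Function('D')(h, c) = Add(Mul(-17, c), Mul(7, h)) (Function('D')(h, c) = Add(Mul(Add(5, 2), h), Mul(-17, c)) = Add(Mul(7, h), Mul(-17, c)) = Add(Mul(-17, c), Mul(7, h)))
Mul(Mul(Function('D')(-1, -7), Add(45, Mul(-1, 35))), Function('P')(-1)) = Mul(Mul(Add(Mul(-17, -7), Mul(7, -1)), Add(45, Mul(-1, 35))), -6) = Mul(Mul(Add(119, -7), Add(45, -35)), -6) = Mul(Mul(112, 10), -6) = Mul(1120, -6) = -6720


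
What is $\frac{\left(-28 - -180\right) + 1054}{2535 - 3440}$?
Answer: $- \frac{1206}{905} \approx -1.3326$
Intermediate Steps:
$\frac{\left(-28 - -180\right) + 1054}{2535 - 3440} = \frac{\left(-28 + 180\right) + 1054}{-905} = \left(152 + 1054\right) \left(- \frac{1}{905}\right) = 1206 \left(- \frac{1}{905}\right) = - \frac{1206}{905}$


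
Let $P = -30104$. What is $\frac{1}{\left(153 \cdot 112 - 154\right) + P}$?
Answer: $- \frac{1}{13122} \approx -7.6208 \cdot 10^{-5}$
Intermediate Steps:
$\frac{1}{\left(153 \cdot 112 - 154\right) + P} = \frac{1}{\left(153 \cdot 112 - 154\right) - 30104} = \frac{1}{\left(17136 - 154\right) - 30104} = \frac{1}{16982 - 30104} = \frac{1}{-13122} = - \frac{1}{13122}$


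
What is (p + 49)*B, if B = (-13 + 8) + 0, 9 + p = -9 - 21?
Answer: -50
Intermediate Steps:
p = -39 (p = -9 + (-9 - 21) = -9 - 30 = -39)
B = -5 (B = -5 + 0 = -5)
(p + 49)*B = (-39 + 49)*(-5) = 10*(-5) = -50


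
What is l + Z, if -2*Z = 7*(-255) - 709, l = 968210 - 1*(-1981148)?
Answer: 2950605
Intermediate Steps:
l = 2949358 (l = 968210 + 1981148 = 2949358)
Z = 1247 (Z = -(7*(-255) - 709)/2 = -(-1785 - 709)/2 = -½*(-2494) = 1247)
l + Z = 2949358 + 1247 = 2950605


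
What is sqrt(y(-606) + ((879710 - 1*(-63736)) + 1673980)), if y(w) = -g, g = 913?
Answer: sqrt(2616513) ≈ 1617.6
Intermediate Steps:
y(w) = -913 (y(w) = -1*913 = -913)
sqrt(y(-606) + ((879710 - 1*(-63736)) + 1673980)) = sqrt(-913 + ((879710 - 1*(-63736)) + 1673980)) = sqrt(-913 + ((879710 + 63736) + 1673980)) = sqrt(-913 + (943446 + 1673980)) = sqrt(-913 + 2617426) = sqrt(2616513)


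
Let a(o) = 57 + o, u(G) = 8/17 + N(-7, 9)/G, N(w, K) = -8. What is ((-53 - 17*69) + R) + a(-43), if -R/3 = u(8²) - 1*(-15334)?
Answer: -6421245/136 ≈ -47215.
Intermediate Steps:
u(G) = 8/17 - 8/G
R = -6256413/136 (R = -3*((8/17 - 8/(8²)) - 1*(-15334)) = -3*((8/17 - 8/64) + 15334) = -3*((8/17 - 8*1/64) + 15334) = -3*((8/17 - ⅛) + 15334) = -3*(47/136 + 15334) = -3*2085471/136 = -6256413/136 ≈ -46003.)
((-53 - 17*69) + R) + a(-43) = ((-53 - 17*69) - 6256413/136) + (57 - 43) = ((-53 - 1173) - 6256413/136) + 14 = (-1226 - 6256413/136) + 14 = -6423149/136 + 14 = -6421245/136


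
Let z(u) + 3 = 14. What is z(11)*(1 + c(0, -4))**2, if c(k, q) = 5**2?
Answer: 7436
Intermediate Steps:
c(k, q) = 25
z(u) = 11 (z(u) = -3 + 14 = 11)
z(11)*(1 + c(0, -4))**2 = 11*(1 + 25)**2 = 11*26**2 = 11*676 = 7436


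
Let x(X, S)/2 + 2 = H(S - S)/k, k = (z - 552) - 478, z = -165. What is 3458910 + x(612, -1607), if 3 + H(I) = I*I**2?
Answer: 4133392676/1195 ≈ 3.4589e+6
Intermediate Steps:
k = -1195 (k = (-165 - 552) - 478 = -717 - 478 = -1195)
H(I) = -3 + I**3 (H(I) = -3 + I*I**2 = -3 + I**3)
x(X, S) = -4774/1195 (x(X, S) = -4 + 2*((-3 + (S - S)**3)/(-1195)) = -4 + 2*((-3 + 0**3)*(-1/1195)) = -4 + 2*((-3 + 0)*(-1/1195)) = -4 + 2*(-3*(-1/1195)) = -4 + 2*(3/1195) = -4 + 6/1195 = -4774/1195)
3458910 + x(612, -1607) = 3458910 - 4774/1195 = 4133392676/1195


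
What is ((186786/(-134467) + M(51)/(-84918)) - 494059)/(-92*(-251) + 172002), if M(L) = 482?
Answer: -1410377992131074/556928438132091 ≈ -2.5324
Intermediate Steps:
((186786/(-134467) + M(51)/(-84918)) - 494059)/(-92*(-251) + 172002) = ((186786/(-134467) + 482/(-84918)) - 494059)/(-92*(-251) + 172002) = ((186786*(-1/134467) + 482*(-1/84918)) - 494059)/(23092 + 172002) = ((-186786/134467 - 241/42459) - 494059)/195094 = (-7963153321/5709334353 - 494059)*(1/195094) = -2820755984262148/5709334353*1/195094 = -1410377992131074/556928438132091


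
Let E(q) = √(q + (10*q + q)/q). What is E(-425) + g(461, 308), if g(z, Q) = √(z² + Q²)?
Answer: √307385 + 3*I*√46 ≈ 554.42 + 20.347*I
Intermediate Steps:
E(q) = √(11 + q) (E(q) = √(q + (11*q)/q) = √(q + 11) = √(11 + q))
g(z, Q) = √(Q² + z²)
E(-425) + g(461, 308) = √(11 - 425) + √(308² + 461²) = √(-414) + √(94864 + 212521) = 3*I*√46 + √307385 = √307385 + 3*I*√46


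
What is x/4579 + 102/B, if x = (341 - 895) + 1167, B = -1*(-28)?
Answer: 242111/64106 ≈ 3.7767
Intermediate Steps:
B = 28
x = 613 (x = -554 + 1167 = 613)
x/4579 + 102/B = 613/4579 + 102/28 = 613*(1/4579) + 102*(1/28) = 613/4579 + 51/14 = 242111/64106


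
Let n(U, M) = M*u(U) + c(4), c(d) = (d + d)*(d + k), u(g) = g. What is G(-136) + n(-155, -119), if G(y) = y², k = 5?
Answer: 37013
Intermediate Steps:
c(d) = 2*d*(5 + d) (c(d) = (d + d)*(d + 5) = (2*d)*(5 + d) = 2*d*(5 + d))
n(U, M) = 72 + M*U (n(U, M) = M*U + 2*4*(5 + 4) = M*U + 2*4*9 = M*U + 72 = 72 + M*U)
G(-136) + n(-155, -119) = (-136)² + (72 - 119*(-155)) = 18496 + (72 + 18445) = 18496 + 18517 = 37013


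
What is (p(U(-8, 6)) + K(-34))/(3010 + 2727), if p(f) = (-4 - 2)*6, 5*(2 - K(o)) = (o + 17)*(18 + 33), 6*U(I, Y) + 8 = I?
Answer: 697/28685 ≈ 0.024298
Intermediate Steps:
U(I, Y) = -4/3 + I/6
K(o) = -857/5 - 51*o/5 (K(o) = 2 - (o + 17)*(18 + 33)/5 = 2 - (17 + o)*51/5 = 2 - (867 + 51*o)/5 = 2 + (-867/5 - 51*o/5) = -857/5 - 51*o/5)
p(f) = -36 (p(f) = -6*6 = -36)
(p(U(-8, 6)) + K(-34))/(3010 + 2727) = (-36 + (-857/5 - 51/5*(-34)))/(3010 + 2727) = (-36 + (-857/5 + 1734/5))/5737 = (-36 + 877/5)*(1/5737) = (697/5)*(1/5737) = 697/28685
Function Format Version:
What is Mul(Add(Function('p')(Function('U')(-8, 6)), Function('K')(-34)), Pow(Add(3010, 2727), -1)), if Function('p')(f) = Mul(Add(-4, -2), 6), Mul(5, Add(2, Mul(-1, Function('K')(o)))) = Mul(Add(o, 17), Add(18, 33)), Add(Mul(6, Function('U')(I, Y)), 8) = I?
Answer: Rational(697, 28685) ≈ 0.024298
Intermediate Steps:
Function('U')(I, Y) = Add(Rational(-4, 3), Mul(Rational(1, 6), I))
Function('K')(o) = Add(Rational(-857, 5), Mul(Rational(-51, 5), o)) (Function('K')(o) = Add(2, Mul(Rational(-1, 5), Mul(Add(o, 17), Add(18, 33)))) = Add(2, Mul(Rational(-1, 5), Mul(Add(17, o), 51))) = Add(2, Mul(Rational(-1, 5), Add(867, Mul(51, o)))) = Add(2, Add(Rational(-867, 5), Mul(Rational(-51, 5), o))) = Add(Rational(-857, 5), Mul(Rational(-51, 5), o)))
Function('p')(f) = -36 (Function('p')(f) = Mul(-6, 6) = -36)
Mul(Add(Function('p')(Function('U')(-8, 6)), Function('K')(-34)), Pow(Add(3010, 2727), -1)) = Mul(Add(-36, Add(Rational(-857, 5), Mul(Rational(-51, 5), -34))), Pow(Add(3010, 2727), -1)) = Mul(Add(-36, Add(Rational(-857, 5), Rational(1734, 5))), Pow(5737, -1)) = Mul(Add(-36, Rational(877, 5)), Rational(1, 5737)) = Mul(Rational(697, 5), Rational(1, 5737)) = Rational(697, 28685)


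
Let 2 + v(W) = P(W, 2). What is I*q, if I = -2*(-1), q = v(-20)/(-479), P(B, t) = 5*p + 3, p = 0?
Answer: -2/479 ≈ -0.0041754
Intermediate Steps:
P(B, t) = 3 (P(B, t) = 5*0 + 3 = 0 + 3 = 3)
v(W) = 1 (v(W) = -2 + 3 = 1)
q = -1/479 (q = 1/(-479) = 1*(-1/479) = -1/479 ≈ -0.0020877)
I = 2
I*q = 2*(-1/479) = -2/479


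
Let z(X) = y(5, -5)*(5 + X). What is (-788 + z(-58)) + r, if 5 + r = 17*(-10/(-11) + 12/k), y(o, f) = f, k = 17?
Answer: -5506/11 ≈ -500.55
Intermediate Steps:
r = 247/11 (r = -5 + 17*(-10/(-11) + 12/17) = -5 + 17*(-10*(-1/11) + 12*(1/17)) = -5 + 17*(10/11 + 12/17) = -5 + 17*(302/187) = -5 + 302/11 = 247/11 ≈ 22.455)
z(X) = -25 - 5*X (z(X) = -5*(5 + X) = -25 - 5*X)
(-788 + z(-58)) + r = (-788 + (-25 - 5*(-58))) + 247/11 = (-788 + (-25 + 290)) + 247/11 = (-788 + 265) + 247/11 = -523 + 247/11 = -5506/11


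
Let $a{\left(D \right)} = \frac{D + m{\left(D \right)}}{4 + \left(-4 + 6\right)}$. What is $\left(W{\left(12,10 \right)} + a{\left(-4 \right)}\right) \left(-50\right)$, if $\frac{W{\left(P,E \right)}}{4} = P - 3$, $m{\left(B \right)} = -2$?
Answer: $-1750$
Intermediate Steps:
$W{\left(P,E \right)} = -12 + 4 P$ ($W{\left(P,E \right)} = 4 \left(P - 3\right) = 4 \left(-3 + P\right) = -12 + 4 P$)
$a{\left(D \right)} = - \frac{1}{3} + \frac{D}{6}$ ($a{\left(D \right)} = \frac{D - 2}{4 + \left(-4 + 6\right)} = \frac{-2 + D}{4 + 2} = \frac{-2 + D}{6} = \left(-2 + D\right) \frac{1}{6} = - \frac{1}{3} + \frac{D}{6}$)
$\left(W{\left(12,10 \right)} + a{\left(-4 \right)}\right) \left(-50\right) = \left(\left(-12 + 4 \cdot 12\right) + \left(- \frac{1}{3} + \frac{1}{6} \left(-4\right)\right)\right) \left(-50\right) = \left(\left(-12 + 48\right) - 1\right) \left(-50\right) = \left(36 - 1\right) \left(-50\right) = 35 \left(-50\right) = -1750$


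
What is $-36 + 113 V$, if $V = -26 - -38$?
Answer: $1320$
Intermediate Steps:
$V = 12$ ($V = -26 + 38 = 12$)
$-36 + 113 V = -36 + 113 \cdot 12 = -36 + 1356 = 1320$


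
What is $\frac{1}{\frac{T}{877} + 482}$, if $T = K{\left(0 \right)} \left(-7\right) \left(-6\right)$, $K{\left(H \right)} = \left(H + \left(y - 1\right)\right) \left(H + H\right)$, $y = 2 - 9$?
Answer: $\frac{1}{482} \approx 0.0020747$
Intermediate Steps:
$y = -7$ ($y = 2 - 9 = -7$)
$K{\left(H \right)} = 2 H \left(-8 + H\right)$ ($K{\left(H \right)} = \left(H - 8\right) \left(H + H\right) = \left(H - 8\right) 2 H = \left(-8 + H\right) 2 H = 2 H \left(-8 + H\right)$)
$T = 0$ ($T = 2 \cdot 0 \left(-8 + 0\right) \left(-7\right) \left(-6\right) = 2 \cdot 0 \left(-8\right) \left(-7\right) \left(-6\right) = 0 \left(-7\right) \left(-6\right) = 0 \left(-6\right) = 0$)
$\frac{1}{\frac{T}{877} + 482} = \frac{1}{\frac{0}{877} + 482} = \frac{1}{0 \cdot \frac{1}{877} + 482} = \frac{1}{0 + 482} = \frac{1}{482}$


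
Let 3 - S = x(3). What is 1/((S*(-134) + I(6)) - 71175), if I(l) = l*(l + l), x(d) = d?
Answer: -1/71103 ≈ -1.4064e-5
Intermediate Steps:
I(l) = 2*l**2 (I(l) = l*(2*l) = 2*l**2)
S = 0 (S = 3 - 1*3 = 3 - 3 = 0)
1/((S*(-134) + I(6)) - 71175) = 1/((0*(-134) + 2*6**2) - 71175) = 1/((0 + 2*36) - 71175) = 1/((0 + 72) - 71175) = 1/(72 - 71175) = 1/(-71103) = -1/71103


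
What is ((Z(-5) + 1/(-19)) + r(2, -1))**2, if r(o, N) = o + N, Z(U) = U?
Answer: 5929/361 ≈ 16.424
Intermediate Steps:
r(o, N) = N + o
((Z(-5) + 1/(-19)) + r(2, -1))**2 = ((-5 + 1/(-19)) + (-1 + 2))**2 = ((-5 - 1/19) + 1)**2 = (-96/19 + 1)**2 = (-77/19)**2 = 5929/361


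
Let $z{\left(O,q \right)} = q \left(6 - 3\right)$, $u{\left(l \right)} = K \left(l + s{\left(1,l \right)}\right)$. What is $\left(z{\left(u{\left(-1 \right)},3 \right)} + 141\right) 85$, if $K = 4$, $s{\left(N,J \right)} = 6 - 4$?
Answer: $12750$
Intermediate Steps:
$s{\left(N,J \right)} = 2$ ($s{\left(N,J \right)} = 6 - 4 = 2$)
$u{\left(l \right)} = 8 + 4 l$ ($u{\left(l \right)} = 4 \left(l + 2\right) = 4 \left(2 + l\right) = 8 + 4 l$)
$z{\left(O,q \right)} = 3 q$ ($z{\left(O,q \right)} = q 3 = 3 q$)
$\left(z{\left(u{\left(-1 \right)},3 \right)} + 141\right) 85 = \left(3 \cdot 3 + 141\right) 85 = \left(9 + 141\right) 85 = 150 \cdot 85 = 12750$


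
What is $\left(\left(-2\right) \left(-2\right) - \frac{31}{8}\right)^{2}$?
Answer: $\frac{1}{64} \approx 0.015625$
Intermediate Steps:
$\left(\left(-2\right) \left(-2\right) - \frac{31}{8}\right)^{2} = \left(4 - \frac{31}{8}\right)^{2} = \left(\frac{1}{8}\right)^{2} = \frac{1}{64}$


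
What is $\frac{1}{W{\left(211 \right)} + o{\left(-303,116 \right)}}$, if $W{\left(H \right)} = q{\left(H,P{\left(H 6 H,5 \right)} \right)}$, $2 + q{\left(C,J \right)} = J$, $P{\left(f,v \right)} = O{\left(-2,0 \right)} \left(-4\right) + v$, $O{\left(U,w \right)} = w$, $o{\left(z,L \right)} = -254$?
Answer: $- \frac{1}{251} \approx -0.0039841$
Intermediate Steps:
$P{\left(f,v \right)} = v$ ($P{\left(f,v \right)} = 0 \left(-4\right) + v = 0 + v = v$)
$q{\left(C,J \right)} = -2 + J$
$W{\left(H \right)} = 3$ ($W{\left(H \right)} = -2 + 5 = 3$)
$\frac{1}{W{\left(211 \right)} + o{\left(-303,116 \right)}} = \frac{1}{3 - 254} = \frac{1}{-251} = - \frac{1}{251}$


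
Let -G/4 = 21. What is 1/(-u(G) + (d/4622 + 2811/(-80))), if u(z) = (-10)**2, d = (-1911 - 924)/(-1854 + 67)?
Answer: -330380560/44646689527 ≈ -0.0073999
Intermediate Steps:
G = -84 (G = -4*21 = -84)
d = 2835/1787 (d = -2835/(-1787) = -2835*(-1/1787) = 2835/1787 ≈ 1.5865)
u(z) = 100
1/(-u(G) + (d/4622 + 2811/(-80))) = 1/(-1*100 + ((2835/1787)/4622 + 2811/(-80))) = 1/(-100 + ((2835/1787)*(1/4622) + 2811*(-1/80))) = 1/(-100 + (2835/8259514 - 2811/80)) = 1/(-100 - 11608633527/330380560) = 1/(-44646689527/330380560) = -330380560/44646689527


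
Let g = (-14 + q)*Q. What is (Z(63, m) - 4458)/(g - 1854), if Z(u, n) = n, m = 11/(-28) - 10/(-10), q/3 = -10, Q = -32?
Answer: 124807/12488 ≈ 9.9942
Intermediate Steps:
q = -30 (q = 3*(-10) = -30)
g = 1408 (g = (-14 - 30)*(-32) = -44*(-32) = 1408)
m = 17/28 (m = 11*(-1/28) - 10*(-1/10) = -11/28 + 1 = 17/28 ≈ 0.60714)
(Z(63, m) - 4458)/(g - 1854) = (17/28 - 4458)/(1408 - 1854) = -124807/28/(-446) = -124807/28*(-1/446) = 124807/12488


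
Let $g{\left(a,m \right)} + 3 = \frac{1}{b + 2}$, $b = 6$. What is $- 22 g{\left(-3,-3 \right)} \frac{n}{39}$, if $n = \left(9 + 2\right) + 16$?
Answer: $\frac{2277}{52} \approx 43.788$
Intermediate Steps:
$n = 27$ ($n = 11 + 16 = 27$)
$g{\left(a,m \right)} = - \frac{23}{8}$ ($g{\left(a,m \right)} = -3 + \frac{1}{6 + 2} = -3 + \frac{1}{8} = - \frac{23}{8}$)
$- 22 g{\left(-3,-3 \right)} \frac{n}{39} = \left(-22\right) \left(- \frac{23}{8}\right) \frac{27}{39} = \frac{253 \cdot 27 \cdot \frac{1}{39}}{4} = \frac{253}{4} \cdot \frac{9}{13} = \frac{2277}{52}$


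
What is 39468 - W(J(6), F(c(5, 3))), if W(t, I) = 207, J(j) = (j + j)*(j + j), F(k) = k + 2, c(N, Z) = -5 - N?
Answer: 39261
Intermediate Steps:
F(k) = 2 + k
J(j) = 4*j² (J(j) = (2*j)*(2*j) = 4*j²)
39468 - W(J(6), F(c(5, 3))) = 39468 - 1*207 = 39468 - 207 = 39261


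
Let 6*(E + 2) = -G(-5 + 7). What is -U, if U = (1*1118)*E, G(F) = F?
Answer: 7826/3 ≈ 2608.7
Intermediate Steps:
E = -7/3 (E = -2 + (-(-5 + 7))/6 = -2 + (-1*2)/6 = -2 + (⅙)*(-2) = -2 - ⅓ = -7/3 ≈ -2.3333)
U = -7826/3 (U = (1*1118)*(-7/3) = 1118*(-7/3) = -7826/3 ≈ -2608.7)
-U = -1*(-7826/3) = 7826/3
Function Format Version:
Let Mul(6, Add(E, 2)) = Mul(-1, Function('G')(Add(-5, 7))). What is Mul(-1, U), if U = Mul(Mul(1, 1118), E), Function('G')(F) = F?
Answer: Rational(7826, 3) ≈ 2608.7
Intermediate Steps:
E = Rational(-7, 3) (E = Add(-2, Mul(Rational(1, 6), Mul(-1, Add(-5, 7)))) = Add(-2, Mul(Rational(1, 6), Mul(-1, 2))) = Add(-2, Mul(Rational(1, 6), -2)) = Add(-2, Rational(-1, 3)) = Rational(-7, 3) ≈ -2.3333)
U = Rational(-7826, 3) (U = Mul(Mul(1, 1118), Rational(-7, 3)) = Mul(1118, Rational(-7, 3)) = Rational(-7826, 3) ≈ -2608.7)
Mul(-1, U) = Mul(-1, Rational(-7826, 3)) = Rational(7826, 3)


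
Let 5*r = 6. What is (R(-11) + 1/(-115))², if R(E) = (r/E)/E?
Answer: 289/193627225 ≈ 1.4926e-6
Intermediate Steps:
r = 6/5 (r = (⅕)*6 = 6/5 ≈ 1.2000)
R(E) = 6/(5*E²) (R(E) = (6/(5*E))/E = 6/(5*E²))
(R(-11) + 1/(-115))² = ((6/5)/(-11)² + 1/(-115))² = ((6/5)*(1/121) - 1/115)² = (6/605 - 1/115)² = (17/13915)² = 289/193627225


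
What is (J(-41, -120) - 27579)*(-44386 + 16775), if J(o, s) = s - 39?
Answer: 765873918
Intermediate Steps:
J(o, s) = -39 + s
(J(-41, -120) - 27579)*(-44386 + 16775) = ((-39 - 120) - 27579)*(-44386 + 16775) = (-159 - 27579)*(-27611) = -27738*(-27611) = 765873918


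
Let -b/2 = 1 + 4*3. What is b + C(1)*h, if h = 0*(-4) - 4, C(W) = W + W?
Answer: -34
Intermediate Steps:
C(W) = 2*W
b = -26 (b = -2*(1 + 4*3) = -2*(1 + 12) = -2*13 = -26)
h = -4 (h = 0 - 4 = -4)
b + C(1)*h = -26 + (2*1)*(-4) = -26 + 2*(-4) = -26 - 8 = -34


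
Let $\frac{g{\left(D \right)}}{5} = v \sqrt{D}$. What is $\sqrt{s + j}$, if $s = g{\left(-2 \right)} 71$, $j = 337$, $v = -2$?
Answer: $\sqrt{337 - 710 i \sqrt{2}} \approx 26.421 - 19.002 i$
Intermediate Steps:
$g{\left(D \right)} = - 10 \sqrt{D}$ ($g{\left(D \right)} = 5 \left(- 2 \sqrt{D}\right) = - 10 \sqrt{D}$)
$s = - 710 i \sqrt{2}$ ($s = - 10 \sqrt{-2} \cdot 71 = - 10 i \sqrt{2} \cdot 71 = - 710 i \sqrt{2} \approx - 1004.1 i$)
$\sqrt{s + j} = \sqrt{- 710 i \sqrt{2} + 337} = \sqrt{337 - 710 i \sqrt{2}}$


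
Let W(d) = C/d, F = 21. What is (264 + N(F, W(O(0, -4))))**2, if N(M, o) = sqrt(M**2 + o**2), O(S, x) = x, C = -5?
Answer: (1056 + sqrt(7081))**2/16 ≈ 81246.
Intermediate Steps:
W(d) = -5/d
(264 + N(F, W(O(0, -4))))**2 = (264 + sqrt(21**2 + (-5/(-4))**2))**2 = (264 + sqrt(441 + (-5*(-1/4))**2))**2 = (264 + sqrt(441 + (5/4)**2))**2 = (264 + sqrt(441 + 25/16))**2 = (264 + sqrt(7081/16))**2 = (264 + sqrt(7081)/4)**2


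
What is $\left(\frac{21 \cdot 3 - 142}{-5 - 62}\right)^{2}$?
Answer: $\frac{6241}{4489} \approx 1.3903$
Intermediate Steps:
$\left(\frac{21 \cdot 3 - 142}{-5 - 62}\right)^{2} = \left(\frac{63 - 142}{-67}\right)^{2} = \left(\left(-79\right) \left(- \frac{1}{67}\right)\right)^{2} = \left(\frac{79}{67}\right)^{2} = \frac{6241}{4489}$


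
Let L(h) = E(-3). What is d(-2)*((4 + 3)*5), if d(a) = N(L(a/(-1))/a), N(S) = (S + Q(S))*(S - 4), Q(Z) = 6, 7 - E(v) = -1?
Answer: -560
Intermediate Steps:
E(v) = 8 (E(v) = 7 - 1*(-1) = 7 + 1 = 8)
L(h) = 8
N(S) = (-4 + S)*(6 + S) (N(S) = (S + 6)*(S - 4) = (6 + S)*(-4 + S) = (-4 + S)*(6 + S))
d(a) = -24 + 16/a + 64/a**2 (d(a) = -24 + (8/a)**2 + 2*(8/a) = -24 + 64/a**2 + 16/a = -24 + 16/a + 64/a**2)
d(-2)*((4 + 3)*5) = (-24 + 16/(-2) + 64/(-2)**2)*((4 + 3)*5) = (-24 + 16*(-1/2) + 64*(1/4))*(7*5) = (-24 - 8 + 16)*35 = -16*35 = -560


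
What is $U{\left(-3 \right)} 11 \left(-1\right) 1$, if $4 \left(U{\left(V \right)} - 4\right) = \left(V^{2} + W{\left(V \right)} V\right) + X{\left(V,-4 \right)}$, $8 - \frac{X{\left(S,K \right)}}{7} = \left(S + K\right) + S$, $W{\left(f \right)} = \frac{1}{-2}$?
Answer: $- \frac{3355}{8} \approx -419.38$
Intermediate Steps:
$W{\left(f \right)} = - \frac{1}{2}$
$X{\left(S,K \right)} = 56 - 14 S - 7 K$ ($X{\left(S,K \right)} = 56 - 7 \left(\left(S + K\right) + S\right) = 56 - 7 \left(\left(K + S\right) + S\right) = 56 - 7 \left(K + 2 S\right) = 56 - \left(7 K + 14 S\right) = 56 - 14 S - 7 K$)
$U{\left(V \right)} = 25 - \frac{29 V}{8} + \frac{V^{2}}{4}$ ($U{\left(V \right)} = 4 + \frac{\left(V^{2} - \frac{V}{2}\right) - \left(-84 + 14 V\right)}{4} = 4 + \frac{84 + V^{2} - \frac{29 V}{2}}{4} = 4 + \left(21 - \frac{29 V}{8} + \frac{V^{2}}{4}\right) = 25 - \frac{29 V}{8} + \frac{V^{2}}{4}$)
$U{\left(-3 \right)} 11 \left(-1\right) 1 = \left(25 - - \frac{87}{8} + \frac{\left(-3\right)^{2}}{4}\right) 11 \left(-1\right) 1 = \left(25 + \frac{87}{8} + \frac{1}{4} \cdot 9\right) \left(\left(-11\right) 1\right) = \left(25 + \frac{87}{8} + \frac{9}{4}\right) \left(-11\right) = \frac{305}{8} \left(-11\right) = - \frac{3355}{8}$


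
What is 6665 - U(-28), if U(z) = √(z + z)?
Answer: 6665 - 2*I*√14 ≈ 6665.0 - 7.4833*I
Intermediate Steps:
U(z) = √2*√z (U(z) = √(2*z) = √2*√z)
6665 - U(-28) = 6665 - √2*√(-28) = 6665 - √2*2*I*√7 = 6665 - 2*I*√14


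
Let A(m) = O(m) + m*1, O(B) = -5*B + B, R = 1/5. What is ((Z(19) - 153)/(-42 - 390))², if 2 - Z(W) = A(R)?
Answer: 2209/18225 ≈ 0.12121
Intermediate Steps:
R = ⅕ ≈ 0.20000
O(B) = -4*B
A(m) = -3*m (A(m) = -4*m + m*1 = -4*m + m = -3*m)
Z(W) = 13/5 (Z(W) = 2 - (-3)/5 = 2 - 1*(-⅗) = 2 + ⅗ = 13/5)
((Z(19) - 153)/(-42 - 390))² = ((13/5 - 153)/(-42 - 390))² = (-752/5/(-432))² = (-752/5*(-1/432))² = (47/135)² = 2209/18225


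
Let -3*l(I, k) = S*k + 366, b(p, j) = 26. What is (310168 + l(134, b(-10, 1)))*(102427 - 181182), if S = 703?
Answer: -71813534300/3 ≈ -2.3938e+10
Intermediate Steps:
l(I, k) = -122 - 703*k/3 (l(I, k) = -(703*k + 366)/3 = -(366 + 703*k)/3 = -122 - 703*k/3)
(310168 + l(134, b(-10, 1)))*(102427 - 181182) = (310168 + (-122 - 703/3*26))*(102427 - 181182) = (310168 + (-122 - 18278/3))*(-78755) = (310168 - 18644/3)*(-78755) = (911860/3)*(-78755) = -71813534300/3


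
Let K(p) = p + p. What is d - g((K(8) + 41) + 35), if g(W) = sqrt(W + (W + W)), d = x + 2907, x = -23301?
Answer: -20394 - 2*sqrt(69) ≈ -20411.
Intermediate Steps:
K(p) = 2*p
d = -20394 (d = -23301 + 2907 = -20394)
g(W) = sqrt(3)*sqrt(W) (g(W) = sqrt(W + 2*W) = sqrt(3*W) = sqrt(3)*sqrt(W))
d - g((K(8) + 41) + 35) = -20394 - sqrt(3)*sqrt((2*8 + 41) + 35) = -20394 - sqrt(3)*sqrt((16 + 41) + 35) = -20394 - sqrt(3)*sqrt(57 + 35) = -20394 - sqrt(3)*sqrt(92) = -20394 - sqrt(3)*2*sqrt(23) = -20394 - 2*sqrt(69)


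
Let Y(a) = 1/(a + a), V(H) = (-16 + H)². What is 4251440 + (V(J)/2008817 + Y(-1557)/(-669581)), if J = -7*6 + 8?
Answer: 17807303444439873570137/4188534576338178 ≈ 4.2514e+6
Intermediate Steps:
J = -34 (J = -42 + 8 = -34)
Y(a) = 1/(2*a)
4251440 + (V(J)/2008817 + Y(-1557)/(-669581)) = 4251440 + ((-16 - 34)²/2008817 + ((½)/(-1557))/(-669581)) = 4251440 + ((-50)²*(1/2008817) + ((½)*(-1/1557))*(-1/669581)) = 4251440 + (2500*(1/2008817) - 1/3114*(-1/669581)) = 4251440 + (2500/2008817 + 1/2085075234) = 4251440 + 5212690093817/4188534576338178 = 17807303444439873570137/4188534576338178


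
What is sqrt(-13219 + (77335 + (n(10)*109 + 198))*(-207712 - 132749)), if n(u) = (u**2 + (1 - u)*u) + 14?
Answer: 62*I*sqrt(7098757) ≈ 1.6519e+5*I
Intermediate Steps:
n(u) = 14 + u**2 + u*(1 - u) (n(u) = (u**2 + u*(1 - u)) + 14 = 14 + u**2 + u*(1 - u))
sqrt(-13219 + (77335 + (n(10)*109 + 198))*(-207712 - 132749)) = sqrt(-13219 + (77335 + ((14 + 10)*109 + 198))*(-207712 - 132749)) = sqrt(-13219 + (77335 + (24*109 + 198))*(-340461)) = sqrt(-13219 + (77335 + (2616 + 198))*(-340461)) = sqrt(-13219 + (77335 + 2814)*(-340461)) = sqrt(-13219 + 80149*(-340461)) = sqrt(-13219 - 27287608689) = sqrt(-27287621908) = 62*I*sqrt(7098757)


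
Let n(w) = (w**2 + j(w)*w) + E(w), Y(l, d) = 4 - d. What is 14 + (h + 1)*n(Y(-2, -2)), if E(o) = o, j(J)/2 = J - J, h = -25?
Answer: -994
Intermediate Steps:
j(J) = 0 (j(J) = 2*(J - J) = 2*0 = 0)
n(w) = w + w**2 (n(w) = (w**2 + 0*w) + w = (w**2 + 0) + w = w**2 + w = w + w**2)
14 + (h + 1)*n(Y(-2, -2)) = 14 + (-25 + 1)*((4 - 1*(-2))*(1 + (4 - 1*(-2)))) = 14 - 24*(4 + 2)*(1 + (4 + 2)) = 14 - 144*(1 + 6) = 14 - 144*7 = 14 - 24*42 = 14 - 1008 = -994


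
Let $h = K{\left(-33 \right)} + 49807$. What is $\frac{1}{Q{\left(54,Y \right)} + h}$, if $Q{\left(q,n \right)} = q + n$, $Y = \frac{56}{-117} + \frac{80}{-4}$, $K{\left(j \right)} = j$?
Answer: $\frac{117}{5827480} \approx 2.0077 \cdot 10^{-5}$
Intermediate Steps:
$Y = - \frac{2396}{117}$ ($Y = 56 \left(- \frac{1}{117}\right) + 80 \left(- \frac{1}{4}\right) = - \frac{56}{117} - 20 = - \frac{2396}{117} \approx -20.479$)
$Q{\left(q,n \right)} = n + q$
$h = 49774$ ($h = -33 + 49807 = 49774$)
$\frac{1}{Q{\left(54,Y \right)} + h} = \frac{1}{\left(- \frac{2396}{117} + 54\right) + 49774} = \frac{1}{\frac{3922}{117} + 49774} = \frac{1}{\frac{5827480}{117}} = \frac{117}{5827480}$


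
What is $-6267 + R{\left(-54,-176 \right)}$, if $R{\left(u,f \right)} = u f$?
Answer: $3237$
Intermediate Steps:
$R{\left(u,f \right)} = f u$
$-6267 + R{\left(-54,-176 \right)} = -6267 - -9504 = -6267 + 9504 = 3237$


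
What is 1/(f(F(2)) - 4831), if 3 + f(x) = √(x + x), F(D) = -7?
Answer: -2417/11683785 - I*√14/23367570 ≈ -0.00020687 - 1.6012e-7*I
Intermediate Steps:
f(x) = -3 + √2*√x (f(x) = -3 + √(x + x) = -3 + √(2*x) = -3 + √2*√x)
1/(f(F(2)) - 4831) = 1/((-3 + √2*√(-7)) - 4831) = 1/((-3 + √2*(I*√7)) - 4831) = 1/((-3 + I*√14) - 4831) = 1/(-4834 + I*√14)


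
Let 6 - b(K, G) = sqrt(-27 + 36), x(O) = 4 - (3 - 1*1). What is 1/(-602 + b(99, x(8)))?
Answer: -1/599 ≈ -0.0016694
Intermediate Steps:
x(O) = 2 (x(O) = 4 - (3 - 1) = 4 - 1*2 = 4 - 2 = 2)
b(K, G) = 3 (b(K, G) = 6 - sqrt(-27 + 36) = 6 - sqrt(9) = 6 - 1*3 = 6 - 3 = 3)
1/(-602 + b(99, x(8))) = 1/(-602 + 3) = 1/(-599) = -1/599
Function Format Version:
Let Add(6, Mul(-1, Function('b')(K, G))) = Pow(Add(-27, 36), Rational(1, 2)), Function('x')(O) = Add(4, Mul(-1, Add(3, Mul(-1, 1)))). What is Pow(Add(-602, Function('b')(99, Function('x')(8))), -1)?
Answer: Rational(-1, 599) ≈ -0.0016694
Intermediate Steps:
Function('x')(O) = 2 (Function('x')(O) = Add(4, Mul(-1, Add(3, -1))) = Add(4, Mul(-1, 2)) = Add(4, -2) = 2)
Function('b')(K, G) = 3 (Function('b')(K, G) = Add(6, Mul(-1, Pow(Add(-27, 36), Rational(1, 2)))) = Add(6, Mul(-1, Pow(9, Rational(1, 2)))) = Add(6, Mul(-1, 3)) = Add(6, -3) = 3)
Pow(Add(-602, Function('b')(99, Function('x')(8))), -1) = Pow(Add(-602, 3), -1) = Pow(-599, -1) = Rational(-1, 599)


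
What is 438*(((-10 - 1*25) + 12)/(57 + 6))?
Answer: -3358/21 ≈ -159.90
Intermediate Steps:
438*(((-10 - 1*25) + 12)/(57 + 6)) = 438*(((-10 - 25) + 12)/63) = 438*((-35 + 12)*(1/63)) = 438*(-23*1/63) = 438*(-23/63) = -3358/21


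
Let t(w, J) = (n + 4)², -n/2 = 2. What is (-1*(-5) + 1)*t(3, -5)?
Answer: 0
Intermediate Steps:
n = -4 (n = -2*2 = -4)
t(w, J) = 0 (t(w, J) = (-4 + 4)² = 0² = 0)
(-1*(-5) + 1)*t(3, -5) = (-1*(-5) + 1)*0 = (5 + 1)*0 = 6*0 = 0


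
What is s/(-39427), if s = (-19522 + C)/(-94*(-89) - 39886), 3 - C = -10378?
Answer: -9141/1242739040 ≈ -7.3555e-6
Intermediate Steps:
C = 10381 (C = 3 - 1*(-10378) = 3 + 10378 = 10381)
s = 9141/31520 (s = (-19522 + 10381)/(-94*(-89) - 39886) = -9141/(8366 - 39886) = -9141/(-31520) = -9141*(-1/31520) = 9141/31520 ≈ 0.29001)
s/(-39427) = (9141/31520)/(-39427) = (9141/31520)*(-1/39427) = -9141/1242739040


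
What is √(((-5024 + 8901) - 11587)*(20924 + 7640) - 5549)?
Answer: I*√220233989 ≈ 14840.0*I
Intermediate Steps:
√(((-5024 + 8901) - 11587)*(20924 + 7640) - 5549) = √((3877 - 11587)*28564 - 5549) = √(-7710*28564 - 5549) = √(-220228440 - 5549) = √(-220233989) = I*√220233989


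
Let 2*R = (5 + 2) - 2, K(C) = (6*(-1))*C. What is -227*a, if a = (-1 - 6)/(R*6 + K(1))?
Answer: 1589/9 ≈ 176.56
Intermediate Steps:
K(C) = -6*C
R = 5/2 (R = ((5 + 2) - 2)/2 = (7 - 2)/2 = (½)*5 = 5/2 ≈ 2.5000)
a = -7/9 (a = (-1 - 6)/((5/2)*6 - 6*1) = -7/(15 - 6) = -7/9 ≈ -0.77778)
-227*a = -227*(-7/9) = 1589/9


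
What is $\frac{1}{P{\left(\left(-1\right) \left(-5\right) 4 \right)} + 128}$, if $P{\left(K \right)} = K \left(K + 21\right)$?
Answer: $\frac{1}{948} \approx 0.0010549$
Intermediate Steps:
$P{\left(K \right)} = K \left(21 + K\right)$
$\frac{1}{P{\left(\left(-1\right) \left(-5\right) 4 \right)} + 128} = \frac{1}{\left(-1\right) \left(-5\right) 4 \left(21 + \left(-1\right) \left(-5\right) 4\right) + 128} = \frac{1}{5 \cdot 4 \left(21 + 5 \cdot 4\right) + 128} = \frac{1}{20 \left(21 + 20\right) + 128} = \frac{1}{20 \cdot 41 + 128} = \frac{1}{820 + 128} = \frac{1}{948}$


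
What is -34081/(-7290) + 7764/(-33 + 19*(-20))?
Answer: -42524107/3010770 ≈ -14.124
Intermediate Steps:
-34081/(-7290) + 7764/(-33 + 19*(-20)) = -34081*(-1/7290) + 7764/(-33 - 380) = 34081/7290 + 7764/(-413) = 34081/7290 + 7764*(-1/413) = 34081/7290 - 7764/413 = -42524107/3010770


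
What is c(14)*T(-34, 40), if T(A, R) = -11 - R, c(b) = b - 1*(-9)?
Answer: -1173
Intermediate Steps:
c(b) = 9 + b (c(b) = b + 9 = 9 + b)
c(14)*T(-34, 40) = (9 + 14)*(-11 - 1*40) = 23*(-11 - 40) = 23*(-51) = -1173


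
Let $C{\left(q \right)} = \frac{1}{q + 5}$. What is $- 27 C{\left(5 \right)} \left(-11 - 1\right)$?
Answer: $\frac{162}{5} \approx 32.4$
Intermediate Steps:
$C{\left(q \right)} = \frac{1}{5 + q}$
$- 27 C{\left(5 \right)} \left(-11 - 1\right) = - \frac{27}{5 + 5} \left(-11 - 1\right) = - \frac{27}{10} \left(-11 - 1\right) = \left(-27\right) \frac{1}{10} \left(-12\right) = \left(- \frac{27}{10}\right) \left(-12\right) = \frac{162}{5}$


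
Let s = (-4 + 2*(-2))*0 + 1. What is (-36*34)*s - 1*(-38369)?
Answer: 37145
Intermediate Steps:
s = 1 (s = (-4 - 4)*0 + 1 = -8*0 + 1 = 0 + 1 = 1)
(-36*34)*s - 1*(-38369) = -36*34*1 - 1*(-38369) = -1224*1 + 38369 = -1224 + 38369 = 37145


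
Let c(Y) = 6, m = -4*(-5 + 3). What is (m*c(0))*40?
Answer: 1920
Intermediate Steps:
m = 8 (m = -4*(-2) = 8)
(m*c(0))*40 = (8*6)*40 = 48*40 = 1920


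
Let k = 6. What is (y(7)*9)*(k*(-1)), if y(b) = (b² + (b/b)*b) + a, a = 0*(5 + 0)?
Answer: -3024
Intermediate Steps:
a = 0 (a = 0*5 = 0)
y(b) = b + b² (y(b) = (b² + (b/b)*b) + 0 = (b² + 1*b) + 0 = (b² + b) + 0 = (b + b²) + 0 = b + b²)
(y(7)*9)*(k*(-1)) = ((7*(1 + 7))*9)*(6*(-1)) = ((7*8)*9)*(-6) = (56*9)*(-6) = 504*(-6) = -3024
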